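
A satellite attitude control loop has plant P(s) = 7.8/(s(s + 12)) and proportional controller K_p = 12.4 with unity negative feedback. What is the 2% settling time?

Closed-loop characteristic equation: s² + 12s + 96.72 = 0, so ω_n = 9.835 rad/s and ζ = 12/(2·9.835) = 0.6101.
2% settling time T_s ≈ 4/(ζω_n) = 4/6 = 0.667 s.

T_s ≈ 0.667 s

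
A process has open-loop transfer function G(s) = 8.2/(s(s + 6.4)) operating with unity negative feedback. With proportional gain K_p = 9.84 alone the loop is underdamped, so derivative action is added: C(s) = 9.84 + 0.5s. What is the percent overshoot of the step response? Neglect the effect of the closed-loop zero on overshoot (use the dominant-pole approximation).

10.4%

Forward path: (9.84 + 0.5s)·8.2/(s(s+6.4)). The closed-loop characteristic equation is s² + (6.4 + 8.2·0.5)s + 8.2·9.84 = 0.
That is s² + 10.5s + 80.69 = 0, so ω_n = 8.983 rad/s and ζ = 10.5/(2·8.983) = 0.5845.
%OS = 100·exp(−πζ/√(1−ζ²)) = 10.4%.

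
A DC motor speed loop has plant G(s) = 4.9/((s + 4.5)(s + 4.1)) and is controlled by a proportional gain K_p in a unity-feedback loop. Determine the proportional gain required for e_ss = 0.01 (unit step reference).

K_p = 373

Steady-state error for a unit step on this type-0 loop is 1/(1 + K_p·G(0)).
G(0) = 0.2656. Require 1/(1 + K_p·0.2656) = 0.01, so 1 + 0.2656·K_p = 100.
K_p = (100 − 1)/0.2656 = 373.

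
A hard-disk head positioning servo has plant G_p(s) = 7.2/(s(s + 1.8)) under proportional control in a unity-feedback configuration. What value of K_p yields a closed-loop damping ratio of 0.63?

Closed-loop characteristic equation: s² + 1.8s + K_p·7.2 = 0.
So ω_n = √(7.2K_p) and 2ζω_n = 1.8, giving ζ = 1.8/(2√(7.2K_p)).
Setting ζ = 0.63: √(7.2K_p) = 1.8/(2·0.63) = 1.429, so K_p = 2.041/7.2 = 0.283.

K_p = 0.283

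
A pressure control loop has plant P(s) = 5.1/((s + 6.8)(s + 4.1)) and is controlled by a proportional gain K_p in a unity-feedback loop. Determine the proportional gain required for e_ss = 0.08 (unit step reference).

For a type-0 loop with proportional control, e_ss = 1/(1 + K_p·P(0)).
P(0) = 0.1829. Require 1/(1 + K_p·0.1829) = 0.08, so 1 + 0.1829·K_p = 12.5.
K_p = (12.5 − 1)/0.1829 = 62.9.

K_p = 62.9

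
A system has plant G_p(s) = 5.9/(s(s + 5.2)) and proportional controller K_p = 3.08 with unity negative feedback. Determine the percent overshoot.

8.91%

The closed-loop denominator s² + 5.2s + 18.17 gives ω_n = √18.17 = 4.263 and ζ = 5.2/(2ω_n) = 0.6099.
%OS = 100·exp(−πζ/√(1−ζ²)) = 100·exp(−π·0.6099/√0.628) = 8.91%.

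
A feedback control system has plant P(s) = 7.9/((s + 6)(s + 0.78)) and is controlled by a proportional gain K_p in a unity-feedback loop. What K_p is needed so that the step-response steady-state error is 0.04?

Steady-state error for a unit step on this type-0 loop is 1/(1 + K_p·P(0)).
P(0) = 1.688. Require 1/(1 + K_p·1.688) = 0.04, so 1 + 1.688·K_p = 25.
K_p = (25 − 1)/1.688 = 14.2.

K_p = 14.2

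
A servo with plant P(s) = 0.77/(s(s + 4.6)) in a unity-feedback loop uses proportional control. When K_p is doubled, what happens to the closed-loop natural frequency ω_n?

ω_n = √(0.77·K_p), which grows with K_p.

increase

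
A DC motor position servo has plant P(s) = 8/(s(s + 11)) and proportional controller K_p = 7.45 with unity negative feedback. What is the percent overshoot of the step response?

4.12%

Closed-loop characteristic equation: s² + 11s + 59.6 = 0, so ω_n = 7.72 rad/s and ζ = 11/(2·7.72) = 0.7124.
%OS = 100·exp(−πζ/√(1−ζ²)) = 100·exp(−π·0.7124/√0.4924) = 4.12%.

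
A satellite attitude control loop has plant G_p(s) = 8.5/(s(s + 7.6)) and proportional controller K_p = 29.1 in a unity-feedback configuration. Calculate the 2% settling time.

Closed-loop characteristic equation: s² + 7.6s + 247.4 = 0, so ω_n = 15.73 rad/s and ζ = 7.6/(2·15.73) = 0.2416.
2% settling time T_s ≈ 4/(ζω_n) = 4/3.8 = 1.05 s.

T_s ≈ 1.05 s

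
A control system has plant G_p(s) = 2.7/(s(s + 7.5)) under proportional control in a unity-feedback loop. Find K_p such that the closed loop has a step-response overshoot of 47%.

K_p = 95.4

From %OS = 100·exp(−πζ/√(1−ζ²)) = 47%, ζ = −ln(0.47)/√(π²+ln²(0.47)) = 0.2337.
Characteristic equation s² + 7.5s + 2.7K_p = 0 gives ζ = 7.5/(2√(2.7K_p)).
Setting ζ = 0.2337: √(2.7K_p) = 7.5/(2·0.2337) = 16.05, so K_p = 257.5/2.7 = 95.4.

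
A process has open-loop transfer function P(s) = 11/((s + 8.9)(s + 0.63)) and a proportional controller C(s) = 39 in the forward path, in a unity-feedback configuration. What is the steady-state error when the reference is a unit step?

The loop is type 0. Static position error constant K_pos = C(0)·P(0) = 39·1.962 = 76.51.
Steady-state error to a unit step: e_ss = 1/(1+K_pos) = 1/77.51 = 0.0129.

0.0129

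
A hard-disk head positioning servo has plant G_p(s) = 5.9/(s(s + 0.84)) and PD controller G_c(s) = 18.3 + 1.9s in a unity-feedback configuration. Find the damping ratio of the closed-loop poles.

Forward path: (18.3 + 1.9s)·5.9/(s(s+0.84)). The closed-loop characteristic equation is s² + (0.84 + 5.9·1.9)s + 5.9·18.3 = 0.
That is s² + 12.05s + 108 = 0, so ω_n = 10.39 rad/s and ζ = 12.05/(2·10.39) = 0.5798.

ζ = 0.58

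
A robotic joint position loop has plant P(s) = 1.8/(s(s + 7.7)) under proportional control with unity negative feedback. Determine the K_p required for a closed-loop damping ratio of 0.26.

K_p = 122

Closed-loop characteristic equation: s² + 7.7s + K_p·1.8 = 0.
So ω_n = √(1.8K_p) and 2ζω_n = 7.7, giving ζ = 7.7/(2√(1.8K_p)).
Setting ζ = 0.26: √(1.8K_p) = 7.7/(2·0.26) = 14.81, so K_p = 219.3/1.8 = 122.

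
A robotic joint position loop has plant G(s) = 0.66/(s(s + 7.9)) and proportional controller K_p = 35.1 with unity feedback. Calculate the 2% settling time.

T_s ≈ 1.01 s

The closed-loop denominator s² + 7.9s + 23.17 gives ω_n = √23.17 = 4.813 and ζ = 7.9/(2ω_n) = 0.8207.
2% settling time T_s ≈ 4/(ζω_n) = 4/3.95 = 1.01 s.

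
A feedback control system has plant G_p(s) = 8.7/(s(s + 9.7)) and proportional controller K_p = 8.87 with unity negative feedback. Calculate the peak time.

T_p = 0.429 s

From 1 + K_pG_p(s) = 0: s² + 9.7s + 77.17 = 0 ⇒ ω_n = 8.785, ζ = 0.5521.
Damped frequency ω_d = ω_n√(1−ζ²) = 7.324 rad/s, so peak time T_p = π/ω_d = 0.429 s.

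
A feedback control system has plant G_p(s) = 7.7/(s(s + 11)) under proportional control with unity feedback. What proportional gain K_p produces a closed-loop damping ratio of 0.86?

Closed-loop characteristic equation: s² + 11s + K_p·7.7 = 0.
So ω_n = √(7.7K_p) and 2ζω_n = 11, giving ζ = 11/(2√(7.7K_p)).
Setting ζ = 0.86: √(7.7K_p) = 11/(2·0.86) = 6.395, so K_p = 40.9/7.7 = 5.31.

K_p = 5.31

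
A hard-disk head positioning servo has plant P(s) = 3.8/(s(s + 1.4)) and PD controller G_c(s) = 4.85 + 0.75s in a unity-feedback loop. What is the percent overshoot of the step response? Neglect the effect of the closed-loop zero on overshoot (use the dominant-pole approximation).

Forward path: (4.85 + 0.75s)·3.8/(s(s+1.4)). The closed-loop characteristic equation is s² + (1.4 + 3.8·0.75)s + 3.8·4.85 = 0.
That is s² + 4.25s + 18.43 = 0, so ω_n = 4.293 rad/s and ζ = 4.25/(2·4.293) = 0.495.
%OS = 100·exp(−πζ/√(1−ζ²)) = 16.7%.

16.7%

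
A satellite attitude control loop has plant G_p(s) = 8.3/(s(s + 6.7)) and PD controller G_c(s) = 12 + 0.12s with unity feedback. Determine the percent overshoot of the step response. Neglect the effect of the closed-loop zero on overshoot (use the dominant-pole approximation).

26.9%

Forward path: (12 + 0.12s)·8.3/(s(s+6.7)). The closed-loop characteristic equation is s² + (6.7 + 8.3·0.12)s + 8.3·12 = 0.
That is s² + 7.696s + 99.6 = 0, so ω_n = 9.98 rad/s and ζ = 7.696/(2·9.98) = 0.3856.
%OS = 100·exp(−πζ/√(1−ζ²)) = 26.9%.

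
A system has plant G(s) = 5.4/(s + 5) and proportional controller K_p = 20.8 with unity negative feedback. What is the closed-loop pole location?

s = -117.3

Closed-loop transfer function: T(s) = K_p·G(s)/(1 + K_p·G(s)) = 112.3/(s + 5 + 112.3) = 112.3/(s + 117.3).
The closed-loop pole is at s = −117.3.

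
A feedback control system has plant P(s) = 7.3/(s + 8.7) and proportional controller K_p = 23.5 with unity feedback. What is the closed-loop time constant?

Closed-loop transfer function: T(s) = K_p·P(s)/(1 + K_p·P(s)) = 171.5/(s + 8.7 + 171.5) = 171.5/(s + 180.2).
Time constant τ = 1/180.2 = 0.00555 s.

τ = 0.00555 s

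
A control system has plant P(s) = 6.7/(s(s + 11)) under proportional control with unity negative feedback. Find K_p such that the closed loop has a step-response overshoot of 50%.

K_p = 97.3

From %OS = 100·exp(−πζ/√(1−ζ²)) = 50%, ζ = −ln(0.5)/√(π²+ln²(0.5)) = 0.2155.
Characteristic equation s² + 11s + 6.7K_p = 0 gives ζ = 11/(2√(6.7K_p)).
Setting ζ = 0.2155: √(6.7K_p) = 11/(2·0.2155) = 25.53, so K_p = 651.7/6.7 = 97.3.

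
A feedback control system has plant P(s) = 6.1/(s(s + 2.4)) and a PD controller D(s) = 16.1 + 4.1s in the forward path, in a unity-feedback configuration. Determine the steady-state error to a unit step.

The open loop D(s)P(s) has a pole at the origin (type 1), so the static position error constant is infinite and e_ss = 1/(1+∞) = 0.

0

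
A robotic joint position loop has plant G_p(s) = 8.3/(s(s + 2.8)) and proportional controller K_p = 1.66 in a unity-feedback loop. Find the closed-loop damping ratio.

ζ = 0.377

The closed-loop denominator is s(s+2.8) + 1.66·8.3 = s² + 2.8s + 13.78.
Matching s² + 2ζω_n s + ω_n²: ω_n = √13.78 = 3.712 rad/s and 2ζω_n = 2.8, so ζ = 2.8/(2·3.712) = 0.377.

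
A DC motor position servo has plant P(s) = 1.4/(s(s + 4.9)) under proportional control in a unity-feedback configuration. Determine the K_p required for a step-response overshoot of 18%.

K_p = 18.7

From %OS = 100·exp(−πζ/√(1−ζ²)) = 18%, ζ = −ln(0.18)/√(π²+ln²(0.18)) = 0.4791.
Characteristic equation s² + 4.9s + 1.4K_p = 0 gives ζ = 4.9/(2√(1.4K_p)).
Setting ζ = 0.4791: √(1.4K_p) = 4.9/(2·0.4791) = 5.114, so K_p = 26.15/1.4 = 18.7.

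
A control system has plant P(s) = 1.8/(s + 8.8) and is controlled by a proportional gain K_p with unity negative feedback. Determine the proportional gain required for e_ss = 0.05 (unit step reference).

Steady-state error for a unit step on this type-0 loop is 1/(1 + K_p·P(0)).
P(0) = 0.2045. Require 1/(1 + K_p·0.2045) = 0.05, so 1 + 0.2045·K_p = 20.
K_p = (20 − 1)/0.2045 = 92.9.

K_p = 92.9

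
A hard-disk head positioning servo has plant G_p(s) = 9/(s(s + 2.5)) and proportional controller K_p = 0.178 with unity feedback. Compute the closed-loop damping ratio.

The closed-loop denominator is s(s+2.5) + 0.178·9 = s² + 2.5s + 1.602.
Matching s² + 2ζω_n s + ω_n²: ω_n = √1.602 = 1.266 rad/s and 2ζω_n = 2.5, so ζ = 2.5/(2·1.266) = 0.988.

ζ = 0.988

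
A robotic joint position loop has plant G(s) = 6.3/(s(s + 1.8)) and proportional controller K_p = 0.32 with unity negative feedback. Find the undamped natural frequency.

ω_n = 1.42 rad/s

1 + K_p·G(s) = 0 gives s² + 1.8s + 2.016 = 0.
Matching s² + 2ζω_n s + ω_n²: ω_n = √2.016 = 1.42 rad/s and 2ζω_n = 1.8, so ζ = 1.8/(2·1.42) = 0.634.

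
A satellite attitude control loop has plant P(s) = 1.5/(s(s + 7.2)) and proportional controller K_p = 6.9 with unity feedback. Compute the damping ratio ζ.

ζ = 1.12

The closed-loop denominator is s(s+7.2) + 6.9·1.5 = s² + 7.2s + 10.35.
Matching s² + 2ζω_n s + ω_n²: ω_n = √10.35 = 3.217 rad/s and 2ζω_n = 7.2, so ζ = 7.2/(2·3.217) = 1.12.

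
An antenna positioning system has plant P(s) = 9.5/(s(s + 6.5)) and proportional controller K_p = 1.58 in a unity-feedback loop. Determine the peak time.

From 1 + K_pP(s) = 0: s² + 6.5s + 15.01 = 0 ⇒ ω_n = 3.874, ζ = 0.8389.
Damped frequency ω_d = ω_n√(1−ζ²) = 2.109 rad/s, so peak time T_p = π/ω_d = 1.49 s.

T_p = 1.49 s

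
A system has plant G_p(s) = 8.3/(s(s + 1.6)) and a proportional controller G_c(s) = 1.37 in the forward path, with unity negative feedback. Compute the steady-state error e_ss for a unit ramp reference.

0.141

The loop has one pole at the origin (type 1). Velocity error constant K_v = lim_{s→0} s·G_c(s)G_p(s) = 1.37·8.3/1.6 = 7.107.
Steady-state error to a unit ramp: e_ss = 1/K_v = 0.141.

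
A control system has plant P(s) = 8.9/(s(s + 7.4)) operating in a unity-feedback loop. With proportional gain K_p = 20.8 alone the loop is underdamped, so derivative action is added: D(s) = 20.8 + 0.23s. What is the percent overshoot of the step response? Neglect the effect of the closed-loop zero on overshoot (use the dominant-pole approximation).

31.3%

Forward path: (20.8 + 0.23s)·8.9/(s(s+7.4)). The closed-loop characteristic equation is s² + (7.4 + 8.9·0.23)s + 8.9·20.8 = 0.
That is s² + 9.447s + 185.1 = 0, so ω_n = 13.61 rad/s and ζ = 9.447/(2·13.61) = 0.3472.
%OS = 100·exp(−πζ/√(1−ζ²)) = 31.3%.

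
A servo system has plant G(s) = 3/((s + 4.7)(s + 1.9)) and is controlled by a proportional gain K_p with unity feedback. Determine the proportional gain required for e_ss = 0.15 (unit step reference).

K_p = 16.9

Steady-state error for a unit step on this type-0 loop is 1/(1 + K_p·G(0)).
G(0) = 0.3359. Require 1/(1 + K_p·0.3359) = 0.15, so 1 + 0.3359·K_p = 6.667.
K_p = (6.667 − 1)/0.3359 = 16.9.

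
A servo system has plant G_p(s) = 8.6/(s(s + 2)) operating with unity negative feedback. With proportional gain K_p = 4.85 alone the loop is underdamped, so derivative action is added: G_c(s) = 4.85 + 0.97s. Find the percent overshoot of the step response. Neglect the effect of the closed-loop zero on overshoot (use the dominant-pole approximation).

Forward path: (4.85 + 0.97s)·8.6/(s(s+2)). The closed-loop characteristic equation is s² + (2 + 8.6·0.97)s + 8.6·4.85 = 0.
That is s² + 10.34s + 41.71 = 0, so ω_n = 6.458 rad/s and ζ = 10.34/(2·6.458) = 0.8007.
%OS = 100·exp(−πζ/√(1−ζ²)) = 1.5%.

1.5%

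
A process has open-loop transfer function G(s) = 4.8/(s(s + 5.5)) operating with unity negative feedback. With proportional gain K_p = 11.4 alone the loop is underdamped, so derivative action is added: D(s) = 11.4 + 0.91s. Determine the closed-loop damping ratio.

ζ = 0.667

Forward path: (11.4 + 0.91s)·4.8/(s(s+5.5)). The closed-loop characteristic equation is s² + (5.5 + 4.8·0.91)s + 4.8·11.4 = 0.
That is s² + 9.868s + 54.72 = 0, so ω_n = 7.397 rad/s and ζ = 9.868/(2·7.397) = 0.667.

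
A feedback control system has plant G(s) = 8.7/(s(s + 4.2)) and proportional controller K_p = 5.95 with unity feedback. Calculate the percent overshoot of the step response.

38.3%

The closed-loop denominator s² + 4.2s + 51.77 gives ω_n = √51.77 = 7.195 and ζ = 4.2/(2ω_n) = 0.2919.
%OS = 100·exp(−πζ/√(1−ζ²)) = 100·exp(−π·0.2919/√0.9148) = 38.3%.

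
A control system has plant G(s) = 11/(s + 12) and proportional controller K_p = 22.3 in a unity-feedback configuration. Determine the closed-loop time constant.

Closed-loop transfer function: T(s) = K_p·G(s)/(1 + K_p·G(s)) = 245.3/(s + 12 + 245.3) = 245.3/(s + 257.3).
Time constant τ = 1/257.3 = 0.00389 s.

τ = 0.00389 s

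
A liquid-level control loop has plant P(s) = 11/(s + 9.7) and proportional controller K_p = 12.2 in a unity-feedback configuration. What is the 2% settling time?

T_s ≈ 0.0278 s

Closed-loop transfer function: T(s) = K_p·P(s)/(1 + K_p·P(s)) = 134.2/(s + 9.7 + 134.2) = 134.2/(s + 143.9).
Time constant τ = 1/143.9 = 0.006949 s, so the 2% settling time is about 4τ = 0.0278 s.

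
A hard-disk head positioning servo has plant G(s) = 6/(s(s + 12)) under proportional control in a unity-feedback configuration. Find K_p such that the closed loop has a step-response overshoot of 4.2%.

K_p = 11.9

From %OS = 100·exp(−πζ/√(1−ζ²)) = 4.2%, ζ = −ln(0.042)/√(π²+ln²(0.042)) = 0.7103.
Characteristic equation s² + 12s + 6K_p = 0 gives ζ = 12/(2√(6K_p)).
Setting ζ = 0.7103: √(6K_p) = 12/(2·0.7103) = 8.447, so K_p = 71.36/6 = 11.9.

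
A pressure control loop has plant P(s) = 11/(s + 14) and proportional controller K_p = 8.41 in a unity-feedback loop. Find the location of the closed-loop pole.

Closed-loop transfer function: T(s) = K_p·P(s)/(1 + K_p·P(s)) = 92.51/(s + 14 + 92.51) = 92.51/(s + 106.5).
The closed-loop pole is at s = −106.5.

s = -106.5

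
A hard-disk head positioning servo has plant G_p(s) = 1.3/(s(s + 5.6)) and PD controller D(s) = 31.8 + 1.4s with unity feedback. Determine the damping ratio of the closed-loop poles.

ζ = 0.577

Forward path: (31.8 + 1.4s)·1.3/(s(s+5.6)). The closed-loop characteristic equation is s² + (5.6 + 1.3·1.4)s + 1.3·31.8 = 0.
That is s² + 7.42s + 41.34 = 0, so ω_n = 6.43 rad/s and ζ = 7.42/(2·6.43) = 0.577.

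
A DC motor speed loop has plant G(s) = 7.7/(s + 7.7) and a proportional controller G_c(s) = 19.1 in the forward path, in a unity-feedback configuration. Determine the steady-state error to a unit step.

0.0498

The loop is type 0. Static position error constant K_pos = G_c(0)·G(0) = 19.1·1 = 19.1.
Steady-state error to a unit step: e_ss = 1/(1+K_pos) = 1/20.1 = 0.0498.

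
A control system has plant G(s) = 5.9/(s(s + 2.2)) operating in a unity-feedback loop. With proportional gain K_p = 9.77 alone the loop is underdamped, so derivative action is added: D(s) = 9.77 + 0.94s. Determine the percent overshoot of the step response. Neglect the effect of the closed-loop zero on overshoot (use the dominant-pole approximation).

Forward path: (9.77 + 0.94s)·5.9/(s(s+2.2)). The closed-loop characteristic equation is s² + (2.2 + 5.9·0.94)s + 5.9·9.77 = 0.
That is s² + 7.746s + 57.64 = 0, so ω_n = 7.592 rad/s and ζ = 7.746/(2·7.592) = 0.5101.
%OS = 100·exp(−πζ/√(1−ζ²)) = 15.5%.

15.5%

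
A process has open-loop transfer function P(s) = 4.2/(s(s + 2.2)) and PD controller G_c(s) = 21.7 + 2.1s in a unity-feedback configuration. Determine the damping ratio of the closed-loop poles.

Forward path: (21.7 + 2.1s)·4.2/(s(s+2.2)). The closed-loop characteristic equation is s² + (2.2 + 4.2·2.1)s + 4.2·21.7 = 0.
That is s² + 11.02s + 91.14 = 0, so ω_n = 9.547 rad/s and ζ = 11.02/(2·9.547) = 0.5772.

ζ = 0.577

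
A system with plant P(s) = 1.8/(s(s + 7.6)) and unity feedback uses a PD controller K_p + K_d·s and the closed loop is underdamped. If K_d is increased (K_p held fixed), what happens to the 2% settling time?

Characteristic equation s² + (7.6 + 1.8K_d)s + 1.8K_p = 0: raising K_d increases ζω_n = (7.6+1.8K_d)/2 while the loop stays underdamped, so T_s ≈ 4/(ζω_n) decreases.

decrease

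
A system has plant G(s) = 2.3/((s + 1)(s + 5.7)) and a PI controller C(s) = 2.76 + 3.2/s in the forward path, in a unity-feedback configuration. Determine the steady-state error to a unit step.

The open loop C(s)G(s) has a pole at the origin (type 1), so the static position error constant is infinite and e_ss = 1/(1+∞) = 0.

0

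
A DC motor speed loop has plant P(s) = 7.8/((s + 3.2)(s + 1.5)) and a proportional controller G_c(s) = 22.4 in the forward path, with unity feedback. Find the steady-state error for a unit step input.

0.0267

The loop is type 0. Static position error constant K_pos = G_c(0)·P(0) = 22.4·1.625 = 36.4.
Steady-state error to a unit step: e_ss = 1/(1+K_pos) = 1/37.4 = 0.0267.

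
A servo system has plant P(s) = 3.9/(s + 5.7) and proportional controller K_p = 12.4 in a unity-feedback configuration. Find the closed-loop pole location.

s = -54.06

Closed-loop transfer function: T(s) = K_p·P(s)/(1 + K_p·P(s)) = 48.36/(s + 5.7 + 48.36) = 48.36/(s + 54.06).
The closed-loop pole is at s = −54.06.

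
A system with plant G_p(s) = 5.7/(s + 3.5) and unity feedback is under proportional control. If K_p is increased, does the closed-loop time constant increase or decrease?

The closed-loop bandwidth 3.5+K_p·5.7 grows with K_p, so τ shrinks.

decrease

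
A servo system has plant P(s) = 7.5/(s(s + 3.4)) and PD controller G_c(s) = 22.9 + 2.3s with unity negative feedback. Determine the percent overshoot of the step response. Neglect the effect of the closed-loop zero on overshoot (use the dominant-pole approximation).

Forward path: (22.9 + 2.3s)·7.5/(s(s+3.4)). The closed-loop characteristic equation is s² + (3.4 + 7.5·2.3)s + 7.5·22.9 = 0.
That is s² + 20.65s + 171.8 = 0, so ω_n = 13.11 rad/s and ζ = 20.65/(2·13.11) = 0.7878.
%OS = 100·exp(−πζ/√(1−ζ²)) = 1.8%.

1.8%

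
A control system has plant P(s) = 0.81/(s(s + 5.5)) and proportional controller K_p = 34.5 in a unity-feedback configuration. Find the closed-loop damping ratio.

The closed-loop denominator is s(s+5.5) + 34.5·0.81 = s² + 5.5s + 27.95.
So ω_n² = 27.95 ⇒ ω_n = 5.286 rad/s, and ζ = 5.5/(2ω_n) = 0.52.

ζ = 0.52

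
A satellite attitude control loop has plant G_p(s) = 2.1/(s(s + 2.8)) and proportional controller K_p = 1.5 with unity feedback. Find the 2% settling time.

T_s ≈ 2.86 s

From 1 + K_pG_p(s) = 0: s² + 2.8s + 3.15 = 0 ⇒ ω_n = 1.775, ζ = 0.7888.
2% settling time T_s ≈ 4/(ζω_n) = 4/1.4 = 2.86 s.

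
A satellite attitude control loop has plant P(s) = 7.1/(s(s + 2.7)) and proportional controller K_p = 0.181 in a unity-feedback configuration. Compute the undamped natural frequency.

With unity feedback the closed-loop characteristic equation is s² + 2.7s + 0.181·7.1 = s² + 2.7s + 1.285 = 0.
Matching s² + 2ζω_n s + ω_n²: ω_n = √1.285 = 1.134 rad/s and 2ζω_n = 2.7, so ζ = 2.7/(2·1.134) = 1.19.

ω_n = 1.13 rad/s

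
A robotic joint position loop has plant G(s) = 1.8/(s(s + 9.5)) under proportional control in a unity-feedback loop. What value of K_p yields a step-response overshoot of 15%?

From %OS = 100·exp(−πζ/√(1−ζ²)) = 15%, ζ = −ln(0.15)/√(π²+ln²(0.15)) = 0.5169.
Characteristic equation s² + 9.5s + 1.8K_p = 0 gives ζ = 9.5/(2√(1.8K_p)).
Setting ζ = 0.5169: √(1.8K_p) = 9.5/(2·0.5169) = 9.189, so K_p = 84.43/1.8 = 46.9.

K_p = 46.9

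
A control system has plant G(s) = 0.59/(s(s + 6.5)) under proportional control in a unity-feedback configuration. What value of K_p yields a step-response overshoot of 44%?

From %OS = 100·exp(−πζ/√(1−ζ²)) = 44%, ζ = −ln(0.44)/√(π²+ln²(0.44)) = 0.2528.
Characteristic equation s² + 6.5s + 0.59K_p = 0 gives ζ = 6.5/(2√(0.59K_p)).
Setting ζ = 0.2528: √(0.59K_p) = 6.5/(2·0.2528) = 12.85, so K_p = 165.2/0.59 = 280.

K_p = 280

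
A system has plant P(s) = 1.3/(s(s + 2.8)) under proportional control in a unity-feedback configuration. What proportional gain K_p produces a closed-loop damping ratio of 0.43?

K_p = 8.15

Closed-loop characteristic equation: s² + 2.8s + K_p·1.3 = 0.
So ω_n = √(1.3K_p) and 2ζω_n = 2.8, giving ζ = 2.8/(2√(1.3K_p)).
Setting ζ = 0.43: √(1.3K_p) = 2.8/(2·0.43) = 3.256, so K_p = 10.6/1.3 = 8.15.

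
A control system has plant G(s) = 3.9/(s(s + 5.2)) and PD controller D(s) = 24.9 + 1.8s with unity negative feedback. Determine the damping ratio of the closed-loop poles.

Forward path: (24.9 + 1.8s)·3.9/(s(s+5.2)). The closed-loop characteristic equation is s² + (5.2 + 3.9·1.8)s + 3.9·24.9 = 0.
That is s² + 12.22s + 97.11 = 0, so ω_n = 9.854 rad/s and ζ = 12.22/(2·9.854) = 0.62.

ζ = 0.62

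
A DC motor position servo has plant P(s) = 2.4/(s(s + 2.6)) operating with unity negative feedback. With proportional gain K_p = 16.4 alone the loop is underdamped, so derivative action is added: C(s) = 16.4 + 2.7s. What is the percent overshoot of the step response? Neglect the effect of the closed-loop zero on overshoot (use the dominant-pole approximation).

Forward path: (16.4 + 2.7s)·2.4/(s(s+2.6)). The closed-loop characteristic equation is s² + (2.6 + 2.4·2.7)s + 2.4·16.4 = 0.
That is s² + 9.08s + 39.36 = 0, so ω_n = 6.274 rad/s and ζ = 9.08/(2·6.274) = 0.7236.
%OS = 100·exp(−πζ/√(1−ζ²)) = 3.71%.

3.71%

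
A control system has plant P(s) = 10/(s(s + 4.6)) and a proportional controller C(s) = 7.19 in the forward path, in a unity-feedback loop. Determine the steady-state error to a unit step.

The open loop C(s)P(s) has a pole at the origin (type 1), so the static position error constant is infinite and e_ss = 1/(1+∞) = 0.

0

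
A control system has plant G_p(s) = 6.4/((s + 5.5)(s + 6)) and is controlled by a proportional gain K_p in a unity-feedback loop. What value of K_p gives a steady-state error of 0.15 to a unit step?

For a type-0 loop with proportional control, e_ss = 1/(1 + K_p·G_p(0)).
G_p(0) = 0.1939. Require 1/(1 + K_p·0.1939) = 0.15, so 1 + 0.1939·K_p = 6.667.
K_p = (6.667 − 1)/0.1939 = 29.2.

K_p = 29.2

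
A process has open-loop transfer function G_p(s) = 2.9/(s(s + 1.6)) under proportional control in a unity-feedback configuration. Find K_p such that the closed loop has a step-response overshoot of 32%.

From %OS = 100·exp(−πζ/√(1−ζ²)) = 32%, ζ = −ln(0.32)/√(π²+ln²(0.32)) = 0.341.
Characteristic equation s² + 1.6s + 2.9K_p = 0 gives ζ = 1.6/(2√(2.9K_p)).
Setting ζ = 0.341: √(2.9K_p) = 1.6/(2·0.341) = 2.346, so K_p = 5.505/2.9 = 1.9.

K_p = 1.9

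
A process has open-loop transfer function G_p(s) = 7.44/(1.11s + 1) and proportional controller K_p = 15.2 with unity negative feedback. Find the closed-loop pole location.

s = -102.8

Closed loop: T(s) = K_p·G_p/(1+K_p·G_p) = 113.1/(1.11s + 1 + 113.1), with pole at s = −(1 + 113.1)/1.11 = −102.8.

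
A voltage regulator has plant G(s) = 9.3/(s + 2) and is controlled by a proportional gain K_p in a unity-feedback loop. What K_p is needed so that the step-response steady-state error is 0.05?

The loop is type 0, so e_ss(step) = 1/(1 + K_pos) with K_pos = K_p·G(0).
G(0) = 4.65. Require 1/(1 + K_p·4.65) = 0.05, so 1 + 4.65·K_p = 20.
K_p = (20 − 1)/4.65 = 4.09.

K_p = 4.09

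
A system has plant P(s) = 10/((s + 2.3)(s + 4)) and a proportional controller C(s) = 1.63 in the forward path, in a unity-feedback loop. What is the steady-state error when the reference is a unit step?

0.361

The loop is type 0. Static position error constant K_pos = C(0)·P(0) = 1.63·1.087 = 1.772.
Steady-state error to a unit step: e_ss = 1/(1+K_pos) = 1/2.772 = 0.361.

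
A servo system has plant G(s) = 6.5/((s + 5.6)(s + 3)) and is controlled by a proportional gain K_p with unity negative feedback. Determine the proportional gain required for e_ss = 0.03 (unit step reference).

The loop is type 0, so e_ss(step) = 1/(1 + K_pos) with K_pos = K_p·G(0).
G(0) = 0.3869. Require 1/(1 + K_p·0.3869) = 0.03, so 1 + 0.3869·K_p = 33.33.
K_p = (33.33 − 1)/0.3869 = 83.6.

K_p = 83.6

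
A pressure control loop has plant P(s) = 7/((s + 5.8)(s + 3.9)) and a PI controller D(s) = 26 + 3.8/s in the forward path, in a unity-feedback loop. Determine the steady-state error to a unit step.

0

The open loop D(s)P(s) has a pole at the origin (type 1), so the static position error constant is infinite and e_ss = 1/(1+∞) = 0.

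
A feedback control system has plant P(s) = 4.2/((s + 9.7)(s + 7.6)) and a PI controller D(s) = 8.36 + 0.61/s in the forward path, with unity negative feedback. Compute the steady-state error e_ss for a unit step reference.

The open loop D(s)P(s) has a pole at the origin (type 1), so the static position error constant is infinite and e_ss = 1/(1+∞) = 0.

0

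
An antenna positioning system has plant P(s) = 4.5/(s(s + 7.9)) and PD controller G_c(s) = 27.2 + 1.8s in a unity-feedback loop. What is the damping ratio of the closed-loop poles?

ζ = 0.723

Forward path: (27.2 + 1.8s)·4.5/(s(s+7.9)). The closed-loop characteristic equation is s² + (7.9 + 4.5·1.8)s + 4.5·27.2 = 0.
That is s² + 16s + 122.4 = 0, so ω_n = 11.06 rad/s and ζ = 16/(2·11.06) = 0.7231.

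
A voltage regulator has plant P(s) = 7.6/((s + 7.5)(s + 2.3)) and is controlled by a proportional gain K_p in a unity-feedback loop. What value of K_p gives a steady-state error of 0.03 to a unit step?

K_p = 73.4

Steady-state error for a unit step on this type-0 loop is 1/(1 + K_p·P(0)).
P(0) = 0.4406. Require 1/(1 + K_p·0.4406) = 0.03, so 1 + 0.4406·K_p = 33.33.
K_p = (33.33 − 1)/0.4406 = 73.4.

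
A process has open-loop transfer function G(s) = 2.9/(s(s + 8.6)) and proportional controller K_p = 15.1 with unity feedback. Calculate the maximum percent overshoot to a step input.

Closed-loop characteristic equation: s² + 8.6s + 43.79 = 0, so ω_n = 6.617 rad/s and ζ = 8.6/(2·6.617) = 0.6498.
%OS = 100·exp(−πζ/√(1−ζ²)) = 100·exp(−π·0.6498/√0.5778) = 6.82%.

6.82%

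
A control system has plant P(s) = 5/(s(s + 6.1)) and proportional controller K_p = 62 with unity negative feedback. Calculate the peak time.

T_p = 0.181 s

From 1 + K_pP(s) = 0: s² + 6.1s + 310 = 0 ⇒ ω_n = 17.61, ζ = 0.1732.
Damped frequency ω_d = ω_n√(1−ζ²) = 17.34 rad/s, so peak time T_p = π/ω_d = 0.181 s.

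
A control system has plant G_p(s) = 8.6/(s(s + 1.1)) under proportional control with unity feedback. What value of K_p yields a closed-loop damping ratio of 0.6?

K_p = 0.0977

Closed-loop characteristic equation: s² + 1.1s + K_p·8.6 = 0.
So ω_n = √(8.6K_p) and 2ζω_n = 1.1, giving ζ = 1.1/(2√(8.6K_p)).
Setting ζ = 0.6: √(8.6K_p) = 1.1/(2·0.6) = 0.9167, so K_p = 0.8403/8.6 = 0.0977.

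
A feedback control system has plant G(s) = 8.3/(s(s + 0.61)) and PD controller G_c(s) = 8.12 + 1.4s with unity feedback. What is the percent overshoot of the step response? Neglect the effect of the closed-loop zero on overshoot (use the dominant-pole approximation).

Forward path: (8.12 + 1.4s)·8.3/(s(s+0.61)). The closed-loop characteristic equation is s² + (0.61 + 8.3·1.4)s + 8.3·8.12 = 0.
That is s² + 12.23s + 67.4 = 0, so ω_n = 8.21 rad/s and ζ = 12.23/(2·8.21) = 0.7449.
%OS = 100·exp(−πζ/√(1−ζ²)) = 3%.

3%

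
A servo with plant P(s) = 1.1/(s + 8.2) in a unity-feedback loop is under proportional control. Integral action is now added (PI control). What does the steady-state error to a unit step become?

Adding integral action puts a pole at s = 0 in the forward path, raising the system type to 1; a type-1 loop has zero steady-state error to a step.

0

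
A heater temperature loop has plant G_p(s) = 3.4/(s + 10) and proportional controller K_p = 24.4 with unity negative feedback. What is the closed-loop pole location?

s = -92.96

Closed-loop transfer function: T(s) = K_p·G_p(s)/(1 + K_p·G_p(s)) = 82.96/(s + 10 + 82.96) = 82.96/(s + 92.96).
The closed-loop pole is at s = −92.96.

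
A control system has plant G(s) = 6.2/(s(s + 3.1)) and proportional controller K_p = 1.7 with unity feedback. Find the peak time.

Closed-loop characteristic equation: s² + 3.1s + 10.54 = 0, so ω_n = 3.247 rad/s and ζ = 3.1/(2·3.247) = 0.4774.
Damped frequency ω_d = ω_n√(1−ζ²) = 2.853 rad/s, so peak time T_p = π/ω_d = 1.1 s.

T_p = 1.1 s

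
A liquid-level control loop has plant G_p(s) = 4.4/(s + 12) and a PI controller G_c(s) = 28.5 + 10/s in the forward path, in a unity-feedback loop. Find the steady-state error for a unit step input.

0

The open loop G_c(s)G_p(s) has a pole at the origin (type 1), so the static position error constant is infinite and e_ss = 1/(1+∞) = 0.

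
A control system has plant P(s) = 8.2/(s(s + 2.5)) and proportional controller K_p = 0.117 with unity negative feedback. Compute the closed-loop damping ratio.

1 + K_p·P(s) = 0 gives s² + 2.5s + 0.9594 = 0.
So ω_n² = 0.9594 ⇒ ω_n = 0.9795 rad/s, and ζ = 2.5/(2ω_n) = 1.28.

ζ = 1.28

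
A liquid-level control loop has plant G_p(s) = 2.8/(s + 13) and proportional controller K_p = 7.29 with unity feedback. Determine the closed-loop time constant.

Closed-loop transfer function: T(s) = K_p·G_p(s)/(1 + K_p·G_p(s)) = 20.41/(s + 13 + 20.41) = 20.41/(s + 33.41).
Time constant τ = 1/33.41 = 0.0299 s.

τ = 0.0299 s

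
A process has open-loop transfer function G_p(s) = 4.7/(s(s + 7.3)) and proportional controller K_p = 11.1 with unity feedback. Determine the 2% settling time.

The closed-loop denominator s² + 7.3s + 52.17 gives ω_n = √52.17 = 7.223 and ζ = 7.3/(2ω_n) = 0.5053.
2% settling time T_s ≈ 4/(ζω_n) = 4/3.65 = 1.1 s.

T_s ≈ 1.1 s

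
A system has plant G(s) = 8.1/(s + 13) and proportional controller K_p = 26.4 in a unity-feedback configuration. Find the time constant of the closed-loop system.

Closed-loop transfer function: T(s) = K_p·G(s)/(1 + K_p·G(s)) = 213.8/(s + 13 + 213.8) = 213.8/(s + 226.8).
Time constant τ = 1/226.8 = 0.00441 s.

τ = 0.00441 s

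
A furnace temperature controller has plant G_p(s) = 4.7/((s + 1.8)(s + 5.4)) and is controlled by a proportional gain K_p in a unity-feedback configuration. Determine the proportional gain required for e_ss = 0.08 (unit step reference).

K_p = 23.8

The loop is type 0, so e_ss(step) = 1/(1 + K_pos) with K_pos = K_p·G_p(0).
G_p(0) = 0.4835. Require 1/(1 + K_p·0.4835) = 0.08, so 1 + 0.4835·K_p = 12.5.
K_p = (12.5 − 1)/0.4835 = 23.8.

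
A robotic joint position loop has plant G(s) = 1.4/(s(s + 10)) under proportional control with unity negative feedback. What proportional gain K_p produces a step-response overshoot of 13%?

From %OS = 100·exp(−πζ/√(1−ζ²)) = 13%, ζ = −ln(0.13)/√(π²+ln²(0.13)) = 0.5446.
Characteristic equation s² + 10s + 1.4K_p = 0 gives ζ = 10/(2√(1.4K_p)).
Setting ζ = 0.5446: √(1.4K_p) = 10/(2·0.5446) = 9.18, so K_p = 84.28/1.4 = 60.2.

K_p = 60.2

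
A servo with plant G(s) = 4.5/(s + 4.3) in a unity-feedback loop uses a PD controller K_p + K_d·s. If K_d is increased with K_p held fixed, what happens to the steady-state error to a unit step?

unchanged

At s = 0 the derivative term contributes nothing: C(0) = K_p regardless of K_d, so K_pos = K_p·G(0) and e_ss are unchanged.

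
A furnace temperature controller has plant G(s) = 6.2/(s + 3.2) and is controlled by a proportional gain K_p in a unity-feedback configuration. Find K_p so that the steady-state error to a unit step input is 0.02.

K_p = 25.3

Steady-state error for a unit step on this type-0 loop is 1/(1 + K_p·G(0)).
G(0) = 1.938. Require 1/(1 + K_p·1.938) = 0.02, so 1 + 1.938·K_p = 50.
K_p = (50 − 1)/1.938 = 25.3.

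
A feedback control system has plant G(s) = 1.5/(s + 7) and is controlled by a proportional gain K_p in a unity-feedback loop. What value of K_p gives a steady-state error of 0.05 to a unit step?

K_p = 88.7

Steady-state error for a unit step on this type-0 loop is 1/(1 + K_p·G(0)).
G(0) = 0.2143. Require 1/(1 + K_p·0.2143) = 0.05, so 1 + 0.2143·K_p = 20.
K_p = (20 − 1)/0.2143 = 88.7.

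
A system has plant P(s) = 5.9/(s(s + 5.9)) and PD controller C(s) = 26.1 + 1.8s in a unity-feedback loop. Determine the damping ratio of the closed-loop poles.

ζ = 0.666

Forward path: (26.1 + 1.8s)·5.9/(s(s+5.9)). The closed-loop characteristic equation is s² + (5.9 + 5.9·1.8)s + 5.9·26.1 = 0.
That is s² + 16.52s + 154 = 0, so ω_n = 12.41 rad/s and ζ = 16.52/(2·12.41) = 0.6656.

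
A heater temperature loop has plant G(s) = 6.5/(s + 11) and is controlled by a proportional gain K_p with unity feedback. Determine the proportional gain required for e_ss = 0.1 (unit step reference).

Steady-state error for a unit step on this type-0 loop is 1/(1 + K_p·G(0)).
G(0) = 0.5909. Require 1/(1 + K_p·0.5909) = 0.1, so 1 + 0.5909·K_p = 10.
K_p = (10 − 1)/0.5909 = 15.2.

K_p = 15.2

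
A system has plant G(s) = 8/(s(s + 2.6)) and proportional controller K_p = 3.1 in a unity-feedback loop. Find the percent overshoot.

From 1 + K_pG(s) = 0: s² + 2.6s + 24.8 = 0 ⇒ ω_n = 4.98, ζ = 0.261.
%OS = 100·exp(−πζ/√(1−ζ²)) = 100·exp(−π·0.261/√0.9319) = 42.8%.

42.8%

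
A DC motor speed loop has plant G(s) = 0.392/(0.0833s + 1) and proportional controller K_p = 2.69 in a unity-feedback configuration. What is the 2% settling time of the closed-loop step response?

Closed loop: T(s) = K_p·G/(1+K_p·G) = 1.054/(0.0833s + 1 + 1.054), with pole at s = −(1 + 1.054)/0.0833 = −24.66.
τ = 1/24.66 = 0.04055 s, so 2% settling time ≈ 4τ = 0.162 s.

T_s ≈ 0.162 s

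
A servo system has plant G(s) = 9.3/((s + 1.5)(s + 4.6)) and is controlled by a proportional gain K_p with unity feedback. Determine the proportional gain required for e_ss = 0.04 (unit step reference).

The loop is type 0, so e_ss(step) = 1/(1 + K_pos) with K_pos = K_p·G(0).
G(0) = 1.348. Require 1/(1 + K_p·1.348) = 0.04, so 1 + 1.348·K_p = 25.
K_p = (25 − 1)/1.348 = 17.8.

K_p = 17.8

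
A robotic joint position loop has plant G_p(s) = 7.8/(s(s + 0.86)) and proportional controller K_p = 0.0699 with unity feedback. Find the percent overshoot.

From 1 + K_pG_p(s) = 0: s² + 0.86s + 0.5452 = 0 ⇒ ω_n = 0.7384, ζ = 0.5823.
%OS = 100·exp(−πζ/√(1−ζ²)) = 100·exp(−π·0.5823/√0.6609) = 10.5%.

10.5%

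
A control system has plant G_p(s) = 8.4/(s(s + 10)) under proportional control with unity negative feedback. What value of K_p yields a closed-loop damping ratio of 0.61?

K_p = 8

Closed-loop characteristic equation: s² + 10s + K_p·8.4 = 0.
So ω_n = √(8.4K_p) and 2ζω_n = 10, giving ζ = 10/(2√(8.4K_p)).
Setting ζ = 0.61: √(8.4K_p) = 10/(2·0.61) = 8.197, so K_p = 67.19/8.4 = 8.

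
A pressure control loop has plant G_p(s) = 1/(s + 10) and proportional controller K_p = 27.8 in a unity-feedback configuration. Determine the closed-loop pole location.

Closed-loop transfer function: T(s) = K_p·G_p(s)/(1 + K_p·G_p(s)) = 27.8/(s + 10 + 27.8) = 27.8/(s + 37.8).
The closed-loop pole is at s = −37.8.

s = -37.8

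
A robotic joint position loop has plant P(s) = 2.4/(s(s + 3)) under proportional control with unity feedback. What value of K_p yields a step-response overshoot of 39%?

From %OS = 100·exp(−πζ/√(1−ζ²)) = 39%, ζ = −ln(0.39)/√(π²+ln²(0.39)) = 0.2871.
Characteristic equation s² + 3s + 2.4K_p = 0 gives ζ = 3/(2√(2.4K_p)).
Setting ζ = 0.2871: √(2.4K_p) = 3/(2·0.2871) = 5.225, so K_p = 27.3/2.4 = 11.4.

K_p = 11.4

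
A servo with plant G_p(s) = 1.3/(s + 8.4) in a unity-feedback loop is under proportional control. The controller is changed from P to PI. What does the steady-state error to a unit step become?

Adding integral action puts a pole at s = 0 in the forward path, raising the system type to 1; a type-1 loop has zero steady-state error to a step.

0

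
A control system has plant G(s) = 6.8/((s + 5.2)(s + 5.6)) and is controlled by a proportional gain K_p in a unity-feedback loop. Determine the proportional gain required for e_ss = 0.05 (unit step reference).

K_p = 81.4

Steady-state error for a unit step on this type-0 loop is 1/(1 + K_p·G(0)).
G(0) = 0.2335. Require 1/(1 + K_p·0.2335) = 0.05, so 1 + 0.2335·K_p = 20.
K_p = (20 − 1)/0.2335 = 81.4.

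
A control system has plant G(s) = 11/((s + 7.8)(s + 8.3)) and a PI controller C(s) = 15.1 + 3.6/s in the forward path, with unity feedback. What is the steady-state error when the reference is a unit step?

The open loop C(s)G(s) has a pole at the origin (type 1), so the static position error constant is infinite and e_ss = 1/(1+∞) = 0.

0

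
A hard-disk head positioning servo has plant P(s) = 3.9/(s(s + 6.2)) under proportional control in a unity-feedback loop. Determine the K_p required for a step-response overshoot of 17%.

K_p = 10.2

From %OS = 100·exp(−πζ/√(1−ζ²)) = 17%, ζ = −ln(0.17)/√(π²+ln²(0.17)) = 0.4913.
Characteristic equation s² + 6.2s + 3.9K_p = 0 gives ζ = 6.2/(2√(3.9K_p)).
Setting ζ = 0.4913: √(3.9K_p) = 6.2/(2·0.4913) = 6.31, so K_p = 39.82/3.9 = 10.2.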